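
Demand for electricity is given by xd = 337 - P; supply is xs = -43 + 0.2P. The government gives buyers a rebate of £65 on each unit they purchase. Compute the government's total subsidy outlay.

Pre-subsidy: 337 - P = -43 + 0.2P gives P* = 950/3, x* = 61/3.
With the rebate, buyers effectively pay Pb = Ps − 65, where Ps is the price sellers receive.
Demand in terms of Ps becomes xd = 337 − 1(Ps − 65) = 402 - Ps. Setting this equal to supply: 402 - Ps = -43 + 0.2Ps, so Ps = 2225/6.
Buyers pay Pb = 2225/6 − 65 = 1835/6; x' = -43 + 0.2·(2225/6) = 187/6.
Government outlay = subsidy × quantity = 65 × 187/6 = 12155/6.

Government cost = 12155/6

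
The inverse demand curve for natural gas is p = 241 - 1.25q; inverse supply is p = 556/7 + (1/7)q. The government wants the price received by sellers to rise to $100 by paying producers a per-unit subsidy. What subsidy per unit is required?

At a seller price of 100, quantity supplied is -556 + 7·100 = 144.
Buyers absorb 144 only when they pay pb = 241 − 1.25·144 = 61.
s = ps − pb = 100 − 61 = 39.

Required subsidy s = $39 per unit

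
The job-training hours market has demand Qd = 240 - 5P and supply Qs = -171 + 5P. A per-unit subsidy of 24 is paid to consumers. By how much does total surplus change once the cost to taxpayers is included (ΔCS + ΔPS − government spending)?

Net change in total surplus = -720

Pre-subsidy: 240 - 5P = -171 + 5P gives P* = 41.1, Q* = 34.5.
With the rebate, buyers effectively pay Pb = Ps − 24, where Ps is the price sellers receive.
Demand in terms of Ps becomes Qd = 240 − 5(Ps − 24) = 360 - 5Ps. Setting this equal to supply: 360 - 5Ps = -171 + 5Ps, so Ps = 53.1.
Buyers pay Pb = 53.1 − 24 = 29.1; Q' = -171 + 5·53.1 = 94.5.
ΔCS = ½(34.5 + 94.5)(41.1 − 29.1) = 774; ΔPS = ½(34.5 + 94.5)(53.1 − 41.1) = 774.
Government spending = 24 × 94.5 = 2268.
Net change = 774 + 774 − 2268 = -720. The loss equals the DWL triangle ½·24·60.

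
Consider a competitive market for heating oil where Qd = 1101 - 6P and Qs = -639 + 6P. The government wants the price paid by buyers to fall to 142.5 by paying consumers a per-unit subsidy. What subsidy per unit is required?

At a buyer price of 142.5, quantity demanded is 1101 − 6·142.5 = 246.
Sellers supply 246 only when they receive Ps with -639 + 6·Ps = 246, i.e. Ps = 147.5.
s = Ps − Pb = 147.5 − 142.5 = 5.

Required subsidy s = 5 per unit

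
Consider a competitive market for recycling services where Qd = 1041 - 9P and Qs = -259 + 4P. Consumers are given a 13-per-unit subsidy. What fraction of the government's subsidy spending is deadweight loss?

DWL / government spending = 6/59

Pre-subsidy: 1041 - 9P = -259 + 4P gives P* = 100, Q* = 141.
With the rebate, buyers effectively pay Pb = Ps − 13, where Ps is the price sellers receive.
Demand in terms of Ps becomes Qd = 1041 − 9(Ps − 13) = 1158 - 9Ps. Setting this equal to supply: 1158 - 9Ps = -259 + 4Ps, so Ps = 109.
Buyers pay Pb = 109 − 13 = 96; Q' = -259 + 4·109 = 177.
ΔCS = ½(141 + 177)(100 − 96) = 636; ΔPS = ½(141 + 177)(109 − 100) = 1431.
Government spending = 13 × 177 = 2301.
DWL = ½ × 13 × (177 − 141) = 234; fraction = 234 / 2301 = 6/59.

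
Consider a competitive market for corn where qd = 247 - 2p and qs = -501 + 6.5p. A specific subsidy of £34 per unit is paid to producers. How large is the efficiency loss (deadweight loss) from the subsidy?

Deadweight loss = £884

Pre-subsidy: 247 - 2p = -501 + 6.5p gives p* = 88, q* = 71.
With the subsidy, sellers receive ps = pb + 34 for each unit, where pb is the price buyers pay.
Supply in terms of pb becomes qs = -501 + 6.5(pb + 34) = -280 + 6.5pb. Setting this equal to demand: 247 - 2pb = -280 + 6.5pb, so pb = 62.
Sellers receive ps = 62 + 34 = 96; q' = 247 − 2·62 = 123.
The subsidy expands output by 123 − 71 = 52 past the efficient level; on those units the gap between marginal cost and willingness to pay runs from 0 up to 34.
DWL = ½ × 34 × 52 = 884.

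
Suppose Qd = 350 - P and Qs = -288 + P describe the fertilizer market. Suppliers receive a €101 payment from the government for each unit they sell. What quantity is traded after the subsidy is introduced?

Pre-subsidy: 350 - P = -288 + P gives P* = 319, Q* = 31.
With the subsidy, sellers receive Ps = Pb + 101 for each unit, where Pb is the price buyers pay.
Supply in terms of Pb becomes Qs = -288 + 1(Pb + 101) = -187 + Pb. Setting this equal to demand: 350 - Pb = -187 + Pb, so Pb = 268.5.
Sellers receive Ps = 268.5 + 101 = 369.5; Q' = 350 − 1·268.5 = 81.5.

Q' = 81.5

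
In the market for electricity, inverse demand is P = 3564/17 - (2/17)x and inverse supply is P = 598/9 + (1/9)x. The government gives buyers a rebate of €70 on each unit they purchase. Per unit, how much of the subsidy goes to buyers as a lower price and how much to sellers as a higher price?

Buyers gain €36 per unit; sellers gain €34 per unit

Pre-subsidy: 3564/17 - (2/17)x = 598/9 + (1/9)x gives x* = 626 and P* = 136.
With the rebate, buyers effectively pay Pb = Ps − 70, where Ps is the price sellers receive.
On the curves, Pb = 3564/17 - (2/17)x and Ps = 598/9 + (1/9)x; the wedge Ps − Pb = 70 gives 598/9 + (1/9)x − (3564/17 - (2/17)x) = 70, so x' = 932.
Then Pb = 3564/17 − (2/17)·932 = 100 and Ps = 598/9 + (1/9)·932 = 170.
Buyers' price falls by P* − Pb = 136 − 100 = 36; sellers' price rises by Ps − P* = 170 − 136 = 34.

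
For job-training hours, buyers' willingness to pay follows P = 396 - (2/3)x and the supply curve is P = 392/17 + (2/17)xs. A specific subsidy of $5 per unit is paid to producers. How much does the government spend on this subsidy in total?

Government cost = $2409.375

Pre-subsidy: 396 - (2/3)x = 392/17 + (2/17)x gives x* = 475.5 and P* = 79.
With the subsidy, sellers receive Ps = Pb + 5 for each unit, where Pb is the price buyers pay.
On the curves, Pb = 396 - (2/3)x and Ps = 392/17 + (2/17)x; the wedge Ps − Pb = 5 gives 392/17 + (2/17)x − (396 - (2/3)x) = 5, so x' = 481.875.
Then Pb = 396 − (2/3)·481.875 = 74.75 and Ps = 392/17 + (2/17)·481.875 = 79.75.
Government outlay = subsidy × quantity = 5 × 481.875 = 2409.375.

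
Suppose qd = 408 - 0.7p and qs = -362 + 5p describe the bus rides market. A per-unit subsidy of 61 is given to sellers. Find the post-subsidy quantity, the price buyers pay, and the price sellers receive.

q' = 6667/19; buyers pay 1550/19; sellers receive 2709/19

Pre-subsidy: 408 - 0.7p = -362 + 5p gives p* = 7700/57, q* = 17866/57.
With the subsidy, sellers receive ps = pb + 61 for each unit, where pb is the price buyers pay.
Supply in terms of pb becomes qs = -362 + 5(pb + 61) = -57 + 5pb. Setting this equal to demand: 408 - 0.7pb = -57 + 5pb, so pb = 1550/19.
Sellers receive ps = 1550/19 + 61 = 2709/19; q' = 408 − 0.7·(1550/19) = 6667/19.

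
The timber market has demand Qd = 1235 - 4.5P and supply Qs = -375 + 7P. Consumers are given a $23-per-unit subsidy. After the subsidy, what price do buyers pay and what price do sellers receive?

Buyers pay $126; sellers receive $149

Pre-subsidy: 1235 - 4.5P = -375 + 7P gives P* = 140, Q* = 605.
With the rebate, buyers effectively pay Pb = Ps − 23, where Ps is the price sellers receive.
Demand in terms of Ps becomes Qd = 1235 − 4.5(Ps − 23) = 1338.5 - 4.5Ps. Setting this equal to supply: 1338.5 - 4.5Ps = -375 + 7Ps, so Ps = 149.
Buyers pay Pb = 149 − 23 = 126; Q' = -375 + 7·149 = 668.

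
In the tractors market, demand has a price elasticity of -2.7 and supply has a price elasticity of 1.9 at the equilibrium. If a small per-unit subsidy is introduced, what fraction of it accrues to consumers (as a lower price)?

Consumer share = 19/46

For a small subsidy around the equilibrium, the benefit split depends on the relative slopes, which at a point are proportional to the elasticities.
Buyer share = εs/(εs + |εd|) = 1.9/(1.9 + 2.7) = 19/46; seller share = |εd|/(εs + |εd|) = 27/46.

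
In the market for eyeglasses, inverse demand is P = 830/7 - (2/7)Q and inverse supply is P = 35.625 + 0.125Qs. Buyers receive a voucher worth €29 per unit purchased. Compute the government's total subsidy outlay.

Government cost = 181801/23

Pre-subsidy: 830/7 - (2/7)Q = 35.625 + 0.125Q gives Q* = 4645/23 and P* = 1400/23.
With the rebate, buyers effectively pay Pb = Ps − 29, where Ps is the price sellers receive.
On the curves, Pb = 830/7 - (2/7)Q and Ps = 35.625 + 0.125Q; the wedge Ps − Pb = 29 gives 35.625 + 0.125Q − (830/7 - (2/7)Q) = 29, so Q' = 6269/23.
Then Pb = 830/7 − (2/7)·(6269/23) = 936/23 and Ps = 35.625 + 0.125·(6269/23) = 1603/23.
Government outlay = subsidy × quantity = 29 × 6269/23 = 181801/23.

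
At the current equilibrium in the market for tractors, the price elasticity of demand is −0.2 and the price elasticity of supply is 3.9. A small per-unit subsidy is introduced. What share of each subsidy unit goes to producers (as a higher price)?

Producer share = 2/41

For a small subsidy around the equilibrium, the benefit split depends on the relative slopes, which at a point are proportional to the elasticities.
Buyer share = εs/(εs + |εd|) = 3.9/(3.9 + 0.2) = 39/41; seller share = |εd|/(εs + |εd|) = 2/41.
So producers capture 2/41 of the subsidy.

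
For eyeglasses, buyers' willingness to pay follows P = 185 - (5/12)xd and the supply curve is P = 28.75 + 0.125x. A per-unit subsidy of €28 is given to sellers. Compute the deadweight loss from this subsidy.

Deadweight loss = 9408/13

Pre-subsidy: 185 - (5/12)x = 28.75 + 0.125x gives x* = 3750/13 and P* = 1685/26.
With the subsidy, sellers receive Ps = Pb + 28 for each unit, where Pb is the price buyers pay.
On the curves, Pb = 185 - (5/12)x and Ps = 28.75 + 0.125x; the wedge Ps − Pb = 28 gives 28.75 + 0.125x − (185 - (5/12)x) = 28, so x' = 4422/13.
Then Pb = 185 − (5/12)·(4422/13) = 1125/26 and Ps = 28.75 + 0.125·(4422/13) = 1853/26.
The subsidy expands output by 4422/13 − 3750/13 = 672/13 past the efficient level; on those units the gap between marginal cost and willingness to pay runs from 0 up to 28.
DWL = ½ × 28 × 672/13 = 9408/13.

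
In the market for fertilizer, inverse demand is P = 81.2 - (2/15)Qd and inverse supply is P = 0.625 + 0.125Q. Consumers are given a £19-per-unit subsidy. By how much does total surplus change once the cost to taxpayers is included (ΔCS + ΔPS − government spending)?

Net change in total surplus = -21660/31

Pre-subsidy: 81.2 - (2/15)Q = 0.625 + 0.125Q gives Q* = 9669/31 and P* = 1228/31.
With the rebate, buyers effectively pay Pb = Ps − 19, where Ps is the price sellers receive.
On the curves, Pb = 81.2 - (2/15)Q and Ps = 0.625 + 0.125Q; the wedge Ps − Pb = 19 gives 0.625 + 0.125Q − (81.2 - (2/15)Q) = 19, so Q' = 11949/31.
Then Pb = 81.2 − (2/15)·(11949/31) = 924/31 and Ps = 0.625 + 0.125·(11949/31) = 1513/31.
ΔCS = ½(9669/31 + 11949/31)(1228/31 − 924/31) = 3285936/961; ΔPS = ½(9669/31 + 11949/31)(1513/31 − 1228/31) = 3080565/961.
Government spending = 19 × 11949/31 = 227031/31.
Net change = 3285936/961 + 3080565/961 − 227031/31 = -21660/31. The loss equals the DWL triangle ½·19·2280/31.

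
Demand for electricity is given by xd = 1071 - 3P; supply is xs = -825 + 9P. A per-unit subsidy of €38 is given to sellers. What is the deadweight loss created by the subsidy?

Pre-subsidy: 1071 - 3P = -825 + 9P gives P* = 158, x* = 597.
With the subsidy, sellers receive Ps = Pb + 38 for each unit, where Pb is the price buyers pay.
Supply in terms of Pb becomes xs = -825 + 9(Pb + 38) = -483 + 9Pb. Setting this equal to demand: 1071 - 3Pb = -483 + 9Pb, so Pb = 129.5.
Sellers receive Ps = 129.5 + 38 = 167.5; x' = 1071 − 3·129.5 = 682.5.
The subsidy expands output by 682.5 − 597 = 85.5 past the efficient level; on those units the gap between marginal cost and willingness to pay runs from 0 up to 38.
DWL = ½ × 38 × 85.5 = 1624.5.

Deadweight loss = €1624.5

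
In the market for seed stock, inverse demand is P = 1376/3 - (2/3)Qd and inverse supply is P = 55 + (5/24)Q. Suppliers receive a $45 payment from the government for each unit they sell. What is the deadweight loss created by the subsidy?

Pre-subsidy: 1376/3 - (2/3)Q = 55 + (5/24)Q gives Q* = 1384/3 and P* = 1360/9.
With the subsidy, sellers receive Ps = Pb + 45 for each unit, where Pb is the price buyers pay.
On the curves, Pb = 1376/3 - (2/3)Q and Ps = 55 + (5/24)Q; the wedge Ps − Pb = 45 gives 55 + (5/24)Q − (1376/3 - (2/3)Q) = 45, so Q' = 10768/21.
Then Pb = 1376/3 − (2/3)·(10768/21) = 7360/63 and Ps = 55 + (5/24)·(10768/21) = 10195/63.
The subsidy expands output by 10768/21 − 1384/3 = 360/7 past the efficient level; on those units the gap between marginal cost and willingness to pay runs from 0 up to 45.
DWL = ½ × 45 × 360/7 = 8100/7.

Deadweight loss = 8100/7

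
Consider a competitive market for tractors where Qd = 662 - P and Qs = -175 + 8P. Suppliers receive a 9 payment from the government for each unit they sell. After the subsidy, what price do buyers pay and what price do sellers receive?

Pre-subsidy: 662 - P = -175 + 8P gives P* = 93, Q* = 569.
With the subsidy, sellers receive Ps = Pb + 9 for each unit, where Pb is the price buyers pay.
Supply in terms of Pb becomes Qs = -175 + 8(Pb + 9) = -103 + 8Pb. Setting this equal to demand: 662 - Pb = -103 + 8Pb, so Pb = 85.
Sellers receive Ps = 85 + 9 = 94; Q' = 662 − 1·85 = 577.

Buyers pay 85; sellers receive 94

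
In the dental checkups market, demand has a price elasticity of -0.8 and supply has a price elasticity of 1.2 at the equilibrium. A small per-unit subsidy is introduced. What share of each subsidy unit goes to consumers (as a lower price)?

For a small subsidy around the equilibrium, the benefit split depends on the relative slopes, which at a point are proportional to the elasticities.
Buyer share = εs/(εs + |εd|) = 1.2/(1.2 + 0.8) = 0.6; seller share = |εd|/(εs + |εd|) = 0.4.

Consumer share = 0.6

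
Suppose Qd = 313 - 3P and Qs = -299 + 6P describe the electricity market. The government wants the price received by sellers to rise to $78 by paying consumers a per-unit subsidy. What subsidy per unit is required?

Required subsidy s = $30 per unit

At a seller price of 78, quantity supplied is -299 + 6·78 = 169.
Buyers absorb 169 only when they pay Pb with 313 − 3·Pb = 169, i.e. Pb = 48.
s = Ps − Pb = 78 − 48 = 30.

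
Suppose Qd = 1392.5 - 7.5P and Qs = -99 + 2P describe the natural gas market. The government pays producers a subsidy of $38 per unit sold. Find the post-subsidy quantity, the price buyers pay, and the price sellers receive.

Pre-subsidy: 1392.5 - 7.5P = -99 + 2P gives P* = 157, Q* = 215.
With the subsidy, sellers receive Ps = Pb + 38 for each unit, where Pb is the price buyers pay.
Supply in terms of Pb becomes Qs = -99 + 2(Pb + 38) = -23 + 2Pb. Setting this equal to demand: 1392.5 - 7.5Pb = -23 + 2Pb, so Pb = 149.
Sellers receive Ps = 149 + 38 = 187; Q' = 1392.5 − 7.5·149 = 275.

Q' = 275; buyers pay $149; sellers receive $187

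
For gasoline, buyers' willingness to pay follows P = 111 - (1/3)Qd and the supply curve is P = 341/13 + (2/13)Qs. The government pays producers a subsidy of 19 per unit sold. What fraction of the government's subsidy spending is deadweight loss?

Pre-subsidy: 111 - (1/3)Q = 341/13 + (2/13)Q gives Q* = 174 and P* = 53.
With the subsidy, sellers receive Ps = Pb + 19 for each unit, where Pb is the price buyers pay.
On the curves, Pb = 111 - (1/3)Q and Ps = 341/13 + (2/13)Q; the wedge Ps − Pb = 19 gives 341/13 + (2/13)Q − (111 - (1/3)Q) = 19, so Q' = 213.
Then Pb = 111 − (1/3)·213 = 40 and Ps = 341/13 + (2/13)·213 = 59.
ΔCS = ½(174 + 213)(53 − 40) = 2515.5; ΔPS = ½(174 + 213)(59 − 53) = 1161.
Government spending = 19 × 213 = 4047.
DWL = ½ × 19 × (213 − 174) = 370.5; fraction = 370.5 / 4047 = 13/142.

DWL / government spending = 13/142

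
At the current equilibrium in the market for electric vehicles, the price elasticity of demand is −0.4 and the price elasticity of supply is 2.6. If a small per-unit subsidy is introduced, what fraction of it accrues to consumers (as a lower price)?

Consumer share = 13/15

For a small subsidy around the equilibrium, the benefit split depends on the relative slopes, which at a point are proportional to the elasticities.
Buyer share = εs/(εs + |εd|) = 2.6/(2.6 + 0.4) = 13/15; seller share = |εd|/(εs + |εd|) = 2/15.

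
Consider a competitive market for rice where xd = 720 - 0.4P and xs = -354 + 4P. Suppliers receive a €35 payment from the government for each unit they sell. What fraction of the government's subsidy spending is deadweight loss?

DWL / government spending = 5/499

Pre-subsidy: 720 - 0.4P = -354 + 4P gives P* = 2685/11, x* = 6846/11.
With the subsidy, sellers receive Ps = Pb + 35 for each unit, where Pb is the price buyers pay.
Supply in terms of Pb becomes xs = -354 + 4(Pb + 35) = -214 + 4Pb. Setting this equal to demand: 720 - 0.4Pb = -214 + 4Pb, so Pb = 2335/11.
Sellers receive Ps = 2335/11 + 35 = 2720/11; x' = 720 − 0.4·(2335/11) = 6986/11.
ΔCS = ½(6846/11 + 6986/11)(2685/11 − 2335/11) = 2420600/121; ΔPS = ½(6846/11 + 6986/11)(2720/11 − 2685/11) = 242060/121.
Government spending = 35 × 6986/11 = 244510/11.
DWL = ½ × 35 × (6986/11 − 6846/11) = 2450/11; fraction = (2450/11) / (244510/11) = 5/499.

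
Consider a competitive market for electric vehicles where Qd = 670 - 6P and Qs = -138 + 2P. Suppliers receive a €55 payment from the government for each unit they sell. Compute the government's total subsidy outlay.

Pre-subsidy: 670 - 6P = -138 + 2P gives P* = 101, Q* = 64.
With the subsidy, sellers receive Ps = Pb + 55 for each unit, where Pb is the price buyers pay.
Supply in terms of Pb becomes Qs = -138 + 2(Pb + 55) = -28 + 2Pb. Setting this equal to demand: 670 - 6Pb = -28 + 2Pb, so Pb = 87.25.
Sellers receive Ps = 87.25 + 55 = 142.25; Q' = 670 − 6·87.25 = 146.5.
Government outlay = subsidy × quantity = 55 × 146.5 = 8057.5.

Government cost = €8057.5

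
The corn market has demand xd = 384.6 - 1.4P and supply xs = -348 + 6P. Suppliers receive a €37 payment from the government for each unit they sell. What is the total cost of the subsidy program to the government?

Pre-subsidy: 384.6 - 1.4P = -348 + 6P gives P* = 99, x* = 246.
With the subsidy, sellers receive Ps = Pb + 37 for each unit, where Pb is the price buyers pay.
Supply in terms of Pb becomes xs = -348 + 6(Pb + 37) = -126 + 6Pb. Setting this equal to demand: 384.6 - 1.4Pb = -126 + 6Pb, so Pb = 69.
Sellers receive Ps = 69 + 37 = 106; x' = 384.6 − 1.4·69 = 288.
Government outlay = subsidy × quantity = 37 × 288 = 10656.

Government cost = €10656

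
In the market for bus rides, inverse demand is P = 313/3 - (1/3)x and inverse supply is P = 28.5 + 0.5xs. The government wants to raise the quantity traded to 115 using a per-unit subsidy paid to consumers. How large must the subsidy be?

Required subsidy s = 20 per unit

At x = 115, from the demand curve buyers pay Pb = 313/3 − (1/3)·115 = 66; from the supply curve sellers need Ps = 28.5 + 0.5·115 = 86.
The subsidy must fill the gap: s = Ps − Pb = 86 − 66 = 20.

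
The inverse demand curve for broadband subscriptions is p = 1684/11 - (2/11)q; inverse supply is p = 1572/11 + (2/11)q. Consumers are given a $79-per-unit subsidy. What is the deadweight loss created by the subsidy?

Deadweight loss = $8581.375

Pre-subsidy: 1684/11 - (2/11)q = 1572/11 + (2/11)q gives q* = 28 and p* = 148.
With the rebate, buyers effectively pay pb = ps − 79, where ps is the price sellers receive.
On the curves, pb = 1684/11 - (2/11)q and ps = 1572/11 + (2/11)q; the wedge ps − pb = 79 gives 1572/11 + (2/11)q − (1684/11 - (2/11)q) = 79, so q' = 245.25.
Then pb = 1684/11 − (2/11)·245.25 = 108.5 and ps = 1572/11 + (2/11)·245.25 = 187.5.
The subsidy expands output by 245.25 − 28 = 217.25 past the efficient level; on those units the gap between marginal cost and willingness to pay runs from 0 up to 79.
DWL = ½ × 79 × 217.25 = 8581.375.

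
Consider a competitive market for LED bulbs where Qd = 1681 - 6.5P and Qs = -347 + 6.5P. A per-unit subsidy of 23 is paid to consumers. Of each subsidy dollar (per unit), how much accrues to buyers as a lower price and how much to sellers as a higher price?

Pre-subsidy: 1681 - 6.5P = -347 + 6.5P gives P* = 156, Q* = 667.
With the rebate, buyers effectively pay Pb = Ps − 23, where Ps is the price sellers receive.
Demand in terms of Ps becomes Qd = 1681 − 6.5(Ps − 23) = 1830.5 - 6.5Ps. Setting this equal to supply: 1830.5 - 6.5Ps = -347 + 6.5Ps, so Ps = 167.5.
Buyers pay Pb = 167.5 − 23 = 144.5; Q' = -347 + 6.5·167.5 = 741.75.
Buyers' price falls by P* − Pb = 156 − 144.5 = 11.5; sellers' price rises by Ps − P* = 167.5 − 156 = 11.5.

Buyers gain 11.5 per unit; sellers gain 11.5 per unit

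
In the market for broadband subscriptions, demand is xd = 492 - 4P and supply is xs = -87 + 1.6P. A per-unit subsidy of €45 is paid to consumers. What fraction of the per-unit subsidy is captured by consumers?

Pre-subsidy: 492 - 4P = -87 + 1.6P gives P* = 2895/28, x* = 549/7.
With the rebate, buyers effectively pay Pb = Ps − 45, where Ps is the price sellers receive.
Demand in terms of Ps becomes xd = 492 − 4(Ps − 45) = 672 - 4Ps. Setting this equal to supply: 672 - 4Ps = -87 + 1.6Ps, so Ps = 3795/28.
Buyers pay Pb = 3795/28 − 45 = 2535/28; x' = -87 + 1.6·(3795/28) = 909/7.
Buyers' price falls by P* − Pb = 2895/28 − 2535/28 = 90/7; sellers' price rises by Ps − P* = 3795/28 − 2895/28 = 225/7.
So consumers capture (90/7)/45 = 2/7 of each unit of subsidy.

Consumer share = 2/7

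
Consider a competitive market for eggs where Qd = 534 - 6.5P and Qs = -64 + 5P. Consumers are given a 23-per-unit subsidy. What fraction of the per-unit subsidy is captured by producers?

Pre-subsidy: 534 - 6.5P = -64 + 5P gives P* = 52, Q* = 196.
With the rebate, buyers effectively pay Pb = Ps − 23, where Ps is the price sellers receive.
Demand in terms of Ps becomes Qd = 534 − 6.5(Ps − 23) = 683.5 - 6.5Ps. Setting this equal to supply: 683.5 - 6.5Ps = -64 + 5Ps, so Ps = 65.
Buyers pay Pb = 65 − 23 = 42; Q' = -64 + 5·65 = 261.
Buyers' price falls by P* − Pb = 52 − 42 = 10; sellers' price rises by Ps − P* = 65 − 52 = 13.
So producers capture 13/23 = 13/23 of each unit of subsidy.

Producer share = 13/23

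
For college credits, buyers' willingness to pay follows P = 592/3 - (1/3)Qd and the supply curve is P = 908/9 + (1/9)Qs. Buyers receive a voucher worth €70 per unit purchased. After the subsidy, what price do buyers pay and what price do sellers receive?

Pre-subsidy: 592/3 - (1/3)Q = 908/9 + (1/9)Q gives Q* = 217 and P* = 125.
With the rebate, buyers effectively pay Pb = Ps − 70, where Ps is the price sellers receive.
On the curves, Pb = 592/3 - (1/3)Q and Ps = 908/9 + (1/9)Q; the wedge Ps − Pb = 70 gives 908/9 + (1/9)Q − (592/3 - (1/3)Q) = 70, so Q' = 374.5.
Then Pb = 592/3 − (1/3)·374.5 = 72.5 and Ps = 908/9 + (1/9)·374.5 = 142.5.

Buyers pay €72.5; sellers receive €142.5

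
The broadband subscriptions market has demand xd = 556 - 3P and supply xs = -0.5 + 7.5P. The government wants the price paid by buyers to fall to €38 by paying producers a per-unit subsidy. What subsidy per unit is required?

Required subsidy s = €21 per unit

At a buyer price of 38, quantity demanded is 556 − 3·38 = 442.
Sellers supply 442 only when they receive Ps with -0.5 + 7.5·Ps = 442, i.e. Ps = 59.
s = Ps − Pb = 59 − 38 = 21.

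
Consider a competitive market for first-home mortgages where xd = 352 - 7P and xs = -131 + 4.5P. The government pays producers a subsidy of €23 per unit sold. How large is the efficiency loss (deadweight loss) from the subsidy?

Deadweight loss = €724.5

Pre-subsidy: 352 - 7P = -131 + 4.5P gives P* = 42, x* = 58.
With the subsidy, sellers receive Ps = Pb + 23 for each unit, where Pb is the price buyers pay.
Supply in terms of Pb becomes xs = -131 + 4.5(Pb + 23) = -27.5 + 4.5Pb. Setting this equal to demand: 352 - 7Pb = -27.5 + 4.5Pb, so Pb = 33.
Sellers receive Ps = 33 + 23 = 56; x' = 352 − 7·33 = 121.
The subsidy expands output by 121 − 58 = 63 past the efficient level; on those units the gap between marginal cost and willingness to pay runs from 0 up to 23.
DWL = ½ × 23 × 63 = 724.5.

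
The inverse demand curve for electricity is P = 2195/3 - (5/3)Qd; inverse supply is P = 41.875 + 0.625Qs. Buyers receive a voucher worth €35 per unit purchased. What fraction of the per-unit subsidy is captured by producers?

Pre-subsidy: 2195/3 - (5/3)Q = 41.875 + 0.625Q gives Q* = 301 and P* = 230.
With the rebate, buyers effectively pay Pb = Ps − 35, where Ps is the price sellers receive.
On the curves, Pb = 2195/3 - (5/3)Q and Ps = 41.875 + 0.625Q; the wedge Ps − Pb = 35 gives 41.875 + 0.625Q − (2195/3 - (5/3)Q) = 35, so Q' = 3479/11.
Then Pb = 2195/3 − (5/3)·(3479/11) = 2250/11 and Ps = 41.875 + 0.625·(3479/11) = 2635/11.
Buyers' price falls by P* − Pb = 230 − 2250/11 = 280/11; sellers' price rises by Ps − P* = 2635/11 − 230 = 105/11.
So producers capture (105/11)/35 = 3/11 of each unit of subsidy.

Producer share = 3/11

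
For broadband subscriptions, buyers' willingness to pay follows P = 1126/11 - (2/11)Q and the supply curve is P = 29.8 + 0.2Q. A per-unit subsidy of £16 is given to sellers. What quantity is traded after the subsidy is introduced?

Pre-subsidy: 1126/11 - (2/11)Q = 29.8 + 0.2Q gives Q* = 3991/21 and P* = 1424/21.
With the subsidy, sellers receive Ps = Pb + 16 for each unit, where Pb is the price buyers pay.
On the curves, Pb = 1126/11 - (2/11)Q and Ps = 29.8 + 0.2Q; the wedge Ps − Pb = 16 gives 29.8 + 0.2Q − (1126/11 - (2/11)Q) = 16, so Q' = 4871/21.
Then Pb = 1126/11 − (2/11)·(4871/21) = 1264/21 and Ps = 29.8 + 0.2·(4871/21) = 1600/21.

Q' = 4871/21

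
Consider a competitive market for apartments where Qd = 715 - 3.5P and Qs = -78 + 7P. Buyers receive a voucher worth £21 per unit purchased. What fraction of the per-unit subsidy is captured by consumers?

Pre-subsidy: 715 - 3.5P = -78 + 7P gives P* = 1586/21, Q* = 1352/3.
With the rebate, buyers effectively pay Pb = Ps − 21, where Ps is the price sellers receive.
Demand in terms of Ps becomes Qd = 715 − 3.5(Ps − 21) = 788.5 - 3.5Ps. Setting this equal to supply: 788.5 - 3.5Ps = -78 + 7Ps, so Ps = 1733/21.
Buyers pay Pb = 1733/21 − 21 = 1292/21; Q' = -78 + 7·(1733/21) = 1499/3.
Buyers' price falls by P* − Pb = 1586/21 − 1292/21 = 14; sellers' price rises by Ps − P* = 1733/21 − 1586/21 = 7.
So consumers capture 14/21 = 2/3 of each unit of subsidy.

Consumer share = 2/3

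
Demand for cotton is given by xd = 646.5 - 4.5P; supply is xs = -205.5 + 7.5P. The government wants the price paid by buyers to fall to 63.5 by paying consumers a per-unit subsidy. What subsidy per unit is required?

At a buyer price of 63.5, quantity demanded is 646.5 − 4.5·63.5 = 360.75.
Sellers supply 360.75 only when they receive Ps with -205.5 + 7.5·Ps = 360.75, i.e. Ps = 75.5.
s = Ps − Pb = 75.5 − 63.5 = 12.

Required subsidy s = 12 per unit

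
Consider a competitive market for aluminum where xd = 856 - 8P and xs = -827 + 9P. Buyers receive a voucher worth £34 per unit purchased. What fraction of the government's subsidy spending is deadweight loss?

DWL / government spending = 9/26

Pre-subsidy: 856 - 8P = -827 + 9P gives P* = 99, x* = 64.
With the rebate, buyers effectively pay Pb = Ps − 34, where Ps is the price sellers receive.
Demand in terms of Ps becomes xd = 856 − 8(Ps − 34) = 1128 - 8Ps. Setting this equal to supply: 1128 - 8Ps = -827 + 9Ps, so Ps = 115.
Buyers pay Pb = 115 − 34 = 81; x' = -827 + 9·115 = 208.
ΔCS = ½(64 + 208)(99 − 81) = 2448; ΔPS = ½(64 + 208)(115 − 99) = 2176.
Government spending = 34 × 208 = 7072.
DWL = ½ × 34 × (208 − 64) = 2448; fraction = 2448 / 7072 = 9/26.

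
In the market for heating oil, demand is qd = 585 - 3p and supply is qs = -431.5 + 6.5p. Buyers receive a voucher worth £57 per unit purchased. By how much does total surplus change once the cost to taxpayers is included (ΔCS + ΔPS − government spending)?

Pre-subsidy: 585 - 3p = -431.5 + 6.5p gives p* = 107, q* = 264.
With the rebate, buyers effectively pay pb = ps − 57, where ps is the price sellers receive.
Demand in terms of ps becomes qd = 585 − 3(ps − 57) = 756 - 3ps. Setting this equal to supply: 756 - 3ps = -431.5 + 6.5ps, so ps = 125.
Buyers pay pb = 125 − 57 = 68; q' = -431.5 + 6.5·125 = 381.
ΔCS = ½(264 + 381)(107 − 68) = 12577.5; ΔPS = ½(264 + 381)(125 − 107) = 5805.
Government spending = 57 × 381 = 21717.
Net change = 12577.5 + 5805 − 21717 = -3334.5. The loss equals the DWL triangle ½·57·117.

Net change in total surplus = -£3334.5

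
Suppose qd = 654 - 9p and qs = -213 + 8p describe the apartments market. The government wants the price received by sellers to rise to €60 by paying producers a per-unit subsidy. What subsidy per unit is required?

At a seller price of 60, quantity supplied is -213 + 8·60 = 267.
Buyers absorb 267 only when they pay pb with 654 − 9·pb = 267, i.e. pb = 43.
s = ps − pb = 60 − 43 = 17.

Required subsidy s = €17 per unit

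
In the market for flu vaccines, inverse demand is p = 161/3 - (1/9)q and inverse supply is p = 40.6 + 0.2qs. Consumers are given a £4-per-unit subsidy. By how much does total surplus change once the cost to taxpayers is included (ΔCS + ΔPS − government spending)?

Net change in total surplus = -180/7

Pre-subsidy: 161/3 - (1/9)q = 40.6 + 0.2q gives q* = 42 and p* = 49.
With the rebate, buyers effectively pay pb = ps − 4, where ps is the price sellers receive.
On the curves, pb = 161/3 - (1/9)q and ps = 40.6 + 0.2q; the wedge ps − pb = 4 gives 40.6 + 0.2q − (161/3 - (1/9)q) = 4, so q' = 384/7.
Then pb = 161/3 − (1/9)·(384/7) = 333/7 and ps = 40.6 + 0.2·(384/7) = 361/7.
ΔCS = ½(42 + 384/7)(49 − 333/7) = 3390/49; ΔPS = ½(42 + 384/7)(361/7 − 49) = 6102/49.
Government spending = 4 × 384/7 = 1536/7.
Net change = 3390/49 + 6102/49 − 1536/7 = -180/7. The loss equals the DWL triangle ½·4·90/7.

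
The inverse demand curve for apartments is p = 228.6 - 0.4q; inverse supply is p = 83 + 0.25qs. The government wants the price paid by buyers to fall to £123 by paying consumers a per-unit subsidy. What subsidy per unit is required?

Required subsidy s = £26 per unit

At a buyer price of 123, quantity demanded is 571.5 − 2.5·123 = 264.
Sellers supply 264 only when they receive ps = 83 + 0.25·264 = 149.
s = ps − pb = 149 − 123 = 26.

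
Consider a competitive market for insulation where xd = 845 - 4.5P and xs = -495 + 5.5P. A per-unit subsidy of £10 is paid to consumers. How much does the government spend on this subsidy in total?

Pre-subsidy: 845 - 4.5P = -495 + 5.5P gives P* = 134, x* = 242.
With the rebate, buyers effectively pay Pb = Ps − 10, where Ps is the price sellers receive.
Demand in terms of Ps becomes xd = 845 − 4.5(Ps − 10) = 890 - 4.5Ps. Setting this equal to supply: 890 - 4.5Ps = -495 + 5.5Ps, so Ps = 138.5.
Buyers pay Pb = 138.5 − 10 = 128.5; x' = -495 + 5.5·138.5 = 266.75.
Government outlay = subsidy × quantity = 10 × 266.75 = 2667.5.

Government cost = £2667.5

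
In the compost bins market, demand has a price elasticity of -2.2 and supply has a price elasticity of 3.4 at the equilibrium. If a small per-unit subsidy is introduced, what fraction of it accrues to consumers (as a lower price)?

For a small subsidy around the equilibrium, the benefit split depends on the relative slopes, which at a point are proportional to the elasticities.
Buyer share = εs/(εs + |εd|) = 3.4/(3.4 + 2.2) = 17/28; seller share = |εd|/(εs + |εd|) = 11/28.

Consumer share = 17/28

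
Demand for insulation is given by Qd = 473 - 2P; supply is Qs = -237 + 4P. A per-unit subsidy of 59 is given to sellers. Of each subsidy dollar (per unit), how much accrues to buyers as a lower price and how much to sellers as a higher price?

Buyers gain 118/3 per unit; sellers gain 59/3 per unit

Pre-subsidy: 473 - 2P = -237 + 4P gives P* = 355/3, Q* = 709/3.
With the subsidy, sellers receive Ps = Pb + 59 for each unit, where Pb is the price buyers pay.
Supply in terms of Pb becomes Qs = -237 + 4(Pb + 59) = -1 + 4Pb. Setting this equal to demand: 473 - 2Pb = -1 + 4Pb, so Pb = 79.
Sellers receive Ps = 79 + 59 = 138; Q' = 473 − 2·79 = 315.
Buyers' price falls by P* − Pb = 355/3 − 79 = 118/3; sellers' price rises by Ps − P* = 138 − 355/3 = 59/3.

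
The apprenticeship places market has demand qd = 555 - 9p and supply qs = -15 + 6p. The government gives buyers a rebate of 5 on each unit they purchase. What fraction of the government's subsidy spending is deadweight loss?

Pre-subsidy: 555 - 9p = -15 + 6p gives p* = 38, q* = 213.
With the rebate, buyers effectively pay pb = ps − 5, where ps is the price sellers receive.
Demand in terms of ps becomes qd = 555 − 9(ps − 5) = 600 - 9ps. Setting this equal to supply: 600 - 9ps = -15 + 6ps, so ps = 41.
Buyers pay pb = 41 − 5 = 36; q' = -15 + 6·41 = 231.
ΔCS = ½(213 + 231)(38 − 36) = 444; ΔPS = ½(213 + 231)(41 − 38) = 666.
Government spending = 5 × 231 = 1155.
DWL = ½ × 5 × (231 − 213) = 45; fraction = 45 / 1155 = 3/77.

DWL / government spending = 3/77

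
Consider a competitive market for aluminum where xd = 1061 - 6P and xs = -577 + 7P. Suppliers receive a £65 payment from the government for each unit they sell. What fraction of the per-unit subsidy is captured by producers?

Producer share = 6/13

Pre-subsidy: 1061 - 6P = -577 + 7P gives P* = 126, x* = 305.
With the subsidy, sellers receive Ps = Pb + 65 for each unit, where Pb is the price buyers pay.
Supply in terms of Pb becomes xs = -577 + 7(Pb + 65) = -122 + 7Pb. Setting this equal to demand: 1061 - 6Pb = -122 + 7Pb, so Pb = 91.
Sellers receive Ps = 91 + 65 = 156; x' = 1061 − 6·91 = 515.
Buyers' price falls by P* − Pb = 126 − 91 = 35; sellers' price rises by Ps − P* = 156 − 126 = 30.
So producers capture 30/65 = 6/13 of each unit of subsidy.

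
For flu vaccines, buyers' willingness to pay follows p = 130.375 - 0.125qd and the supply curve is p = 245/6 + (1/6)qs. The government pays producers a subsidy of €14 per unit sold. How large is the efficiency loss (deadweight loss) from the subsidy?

Pre-subsidy: 130.375 - 0.125q = 245/6 + (1/6)q gives q* = 307 and p* = 92.
With the subsidy, sellers receive ps = pb + 14 for each unit, where pb is the price buyers pay.
On the curves, pb = 130.375 - 0.125q and ps = 245/6 + (1/6)q; the wedge ps − pb = 14 gives 245/6 + (1/6)q − (130.375 - 0.125q) = 14, so q' = 355.
Then pb = 130.375 − 0.125·355 = 86 and ps = 245/6 + (1/6)·355 = 100.
The subsidy expands output by 355 − 307 = 48 past the efficient level; on those units the gap between marginal cost and willingness to pay runs from 0 up to 14.
DWL = ½ × 14 × 48 = 336.

Deadweight loss = €336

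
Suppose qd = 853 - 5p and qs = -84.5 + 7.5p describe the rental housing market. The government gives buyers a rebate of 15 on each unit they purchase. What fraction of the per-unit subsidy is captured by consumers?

Pre-subsidy: 853 - 5p = -84.5 + 7.5p gives p* = 75, q* = 478.
With the rebate, buyers effectively pay pb = ps − 15, where ps is the price sellers receive.
Demand in terms of ps becomes qd = 853 − 5(ps − 15) = 928 - 5ps. Setting this equal to supply: 928 - 5ps = -84.5 + 7.5ps, so ps = 81.
Buyers pay pb = 81 − 15 = 66; q' = -84.5 + 7.5·81 = 523.
Buyers' price falls by p* − pb = 75 − 66 = 9; sellers' price rises by ps − p* = 81 − 75 = 6.
So consumers capture 9/15 = 0.6 of each unit of subsidy.

Consumer share = 0.6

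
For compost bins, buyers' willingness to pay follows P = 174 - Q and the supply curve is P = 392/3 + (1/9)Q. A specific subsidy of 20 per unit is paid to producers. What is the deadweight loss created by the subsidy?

Pre-subsidy: 174 - Q = 392/3 + (1/9)Q gives Q* = 39 and P* = 135.
With the subsidy, sellers receive Ps = Pb + 20 for each unit, where Pb is the price buyers pay.
On the curves, Pb = 174 - Q and Ps = 392/3 + (1/9)Q; the wedge Ps − Pb = 20 gives 392/3 + (1/9)Q − (174 - Q) = 20, so Q' = 57.
Then Pb = 174 − 1·57 = 117 and Ps = 392/3 + (1/9)·57 = 137.
The subsidy expands output by 57 − 39 = 18 past the efficient level; on those units the gap between marginal cost and willingness to pay runs from 0 up to 20.
DWL = ½ × 20 × 18 = 180.

Deadweight loss = 180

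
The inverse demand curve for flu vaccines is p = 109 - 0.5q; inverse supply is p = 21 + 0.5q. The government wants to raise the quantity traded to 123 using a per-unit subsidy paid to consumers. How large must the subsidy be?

Required subsidy s = 35 per unit

At q = 123, from the demand curve buyers pay pb = 109 − 0.5·123 = 47.5; from the supply curve sellers need ps = 21 + 0.5·123 = 82.5.
The subsidy must fill the gap: s = ps − pb = 82.5 − 47.5 = 35.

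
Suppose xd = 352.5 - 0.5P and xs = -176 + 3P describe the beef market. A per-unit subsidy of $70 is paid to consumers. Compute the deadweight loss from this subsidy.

Pre-subsidy: 352.5 - 0.5P = -176 + 3P gives P* = 151, x* = 277.
With the rebate, buyers effectively pay Pb = Ps − 70, where Ps is the price sellers receive.
Demand in terms of Ps becomes xd = 352.5 − 0.5(Ps − 70) = 387.5 - 0.5Ps. Setting this equal to supply: 387.5 - 0.5Ps = -176 + 3Ps, so Ps = 161.
Buyers pay Pb = 161 − 70 = 91; x' = -176 + 3·161 = 307.
The subsidy expands output by 307 − 277 = 30 past the efficient level; on those units the gap between marginal cost and willingness to pay runs from 0 up to 70.
DWL = ½ × 70 × 30 = 1050.

Deadweight loss = $1050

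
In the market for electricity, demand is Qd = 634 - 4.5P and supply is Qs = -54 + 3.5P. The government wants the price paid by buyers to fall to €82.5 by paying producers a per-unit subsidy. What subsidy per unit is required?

At a buyer price of 82.5, quantity demanded is 634 − 4.5·82.5 = 262.75.
Sellers supply 262.75 only when they receive Ps with -54 + 3.5·Ps = 262.75, i.e. Ps = 90.5.
s = Ps − Pb = 90.5 − 82.5 = 8.

Required subsidy s = €8 per unit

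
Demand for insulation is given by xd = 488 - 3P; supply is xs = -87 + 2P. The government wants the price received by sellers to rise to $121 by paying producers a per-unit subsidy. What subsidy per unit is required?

Required subsidy s = $10 per unit

At a seller price of 121, quantity supplied is -87 + 2·121 = 155.
Buyers absorb 155 only when they pay Pb with 488 − 3·Pb = 155, i.e. Pb = 111.
s = Ps − Pb = 121 − 111 = 10.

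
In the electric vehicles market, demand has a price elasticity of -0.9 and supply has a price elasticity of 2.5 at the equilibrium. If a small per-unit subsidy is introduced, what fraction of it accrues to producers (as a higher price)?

For a small subsidy around the equilibrium, the benefit split depends on the relative slopes, which at a point are proportional to the elasticities.
Buyer share = εs/(εs + |εd|) = 2.5/(2.5 + 0.9) = 25/34; seller share = |εd|/(εs + |εd|) = 9/34.
So producers capture 9/34 of the subsidy.

Producer share = 9/34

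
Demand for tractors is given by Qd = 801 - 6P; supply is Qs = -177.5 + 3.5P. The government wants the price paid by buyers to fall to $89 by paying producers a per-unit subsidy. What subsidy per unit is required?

Required subsidy s = $38 per unit

At a buyer price of 89, quantity demanded is 801 − 6·89 = 267.
Sellers supply 267 only when they receive Ps with -177.5 + 3.5·Ps = 267, i.e. Ps = 127.
s = Ps − Pb = 127 − 89 = 38.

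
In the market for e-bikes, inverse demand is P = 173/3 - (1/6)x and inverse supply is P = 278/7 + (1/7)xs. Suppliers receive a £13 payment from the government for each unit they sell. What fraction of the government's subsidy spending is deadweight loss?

DWL / government spending = 0.21

Pre-subsidy: 173/3 - (1/6)x = 278/7 + (1/7)x gives x* = 58 and P* = 48.
With the subsidy, sellers receive Ps = Pb + 13 for each unit, where Pb is the price buyers pay.
On the curves, Pb = 173/3 - (1/6)x and Ps = 278/7 + (1/7)x; the wedge Ps − Pb = 13 gives 278/7 + (1/7)x − (173/3 - (1/6)x) = 13, so x' = 100.
Then Pb = 173/3 − (1/6)·100 = 41 and Ps = 278/7 + (1/7)·100 = 54.
ΔCS = ½(58 + 100)(48 − 41) = 553; ΔPS = ½(58 + 100)(54 − 48) = 474.
Government spending = 13 × 100 = 1300.
DWL = ½ × 13 × (100 − 58) = 273; fraction = 273 / 1300 = 0.21.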